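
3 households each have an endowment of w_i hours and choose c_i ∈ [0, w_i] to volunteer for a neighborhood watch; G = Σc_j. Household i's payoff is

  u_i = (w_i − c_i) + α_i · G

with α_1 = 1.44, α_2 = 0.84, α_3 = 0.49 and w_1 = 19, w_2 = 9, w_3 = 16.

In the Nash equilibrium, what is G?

19

∂u_i/∂c_i = α_i − 1, so household i contributes w_i if α_i > 1, else 0.
α_i > 1 for i ∈ {1}; NE contributions (19, 0, 0), G = 19.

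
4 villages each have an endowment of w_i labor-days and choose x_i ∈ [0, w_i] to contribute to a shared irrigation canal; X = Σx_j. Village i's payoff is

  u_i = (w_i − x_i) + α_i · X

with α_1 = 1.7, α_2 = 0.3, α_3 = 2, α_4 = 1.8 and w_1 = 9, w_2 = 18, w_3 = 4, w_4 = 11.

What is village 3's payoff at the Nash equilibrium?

48

∂u_i/∂x_i = α_i − 1, so village i contributes w_i if α_i > 1, else 0.
α_i > 1 for i ∈ {1, 3, 4}; NE contributions (9, 0, 4, 11), X = 24.
u_3 = (4 − 4) + 2·24 = 48.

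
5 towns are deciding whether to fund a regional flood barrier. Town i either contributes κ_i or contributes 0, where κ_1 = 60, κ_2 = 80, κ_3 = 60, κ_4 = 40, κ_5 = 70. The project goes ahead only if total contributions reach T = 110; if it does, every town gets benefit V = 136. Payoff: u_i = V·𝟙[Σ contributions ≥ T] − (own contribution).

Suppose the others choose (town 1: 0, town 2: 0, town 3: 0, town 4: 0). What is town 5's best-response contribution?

0

Others' total = 0. Even contributing 70 gives 70 < 110: no benefit either way.
Best response: 0.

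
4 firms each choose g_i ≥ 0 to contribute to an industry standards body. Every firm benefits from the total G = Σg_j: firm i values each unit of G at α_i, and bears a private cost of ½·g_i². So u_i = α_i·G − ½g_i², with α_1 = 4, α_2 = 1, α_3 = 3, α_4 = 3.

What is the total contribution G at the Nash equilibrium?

11

Firm i's FOC: ∂u_i/∂g_i = α_i − g_i = 0, so g_i* = α_i.
NE contributions = (4, 1, 3, 3); G = 11.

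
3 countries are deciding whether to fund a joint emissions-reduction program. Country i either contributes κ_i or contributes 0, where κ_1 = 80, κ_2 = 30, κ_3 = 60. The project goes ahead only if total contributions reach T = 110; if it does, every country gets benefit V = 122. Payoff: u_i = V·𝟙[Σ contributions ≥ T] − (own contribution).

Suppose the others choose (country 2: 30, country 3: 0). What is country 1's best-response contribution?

80

Others' total = 30. Contributing 80 brings total to 110 ≥ 110: gain V − κ_1 = 42.
Best response: 80.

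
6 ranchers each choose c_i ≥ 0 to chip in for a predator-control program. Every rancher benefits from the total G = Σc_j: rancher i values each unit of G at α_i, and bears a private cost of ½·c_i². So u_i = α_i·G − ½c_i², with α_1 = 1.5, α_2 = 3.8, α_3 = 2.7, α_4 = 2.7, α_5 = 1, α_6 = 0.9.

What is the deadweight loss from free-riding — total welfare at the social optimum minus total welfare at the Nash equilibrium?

334.06

Rancher i's FOC: ∂u_i/∂c_i = α_i − c_i = 0, so c_i* = α_i.
NE contributions = (1.5, 3.8, 2.7, 2.7, 1, 0.9); G = 12.6.
W^NE = (Σα)·G − ½Σα_i² = 12.6² − ½·33.08 = 142.22.
Planner sets c_i = Σα_j = 12.6 for every i, so G^SO = 6·12.6 = 75.6.
W^SO = (Σα)·G^SO − ½·6·(Σα)² = (6/2)·12.6² = 476.28.
Deadweight loss = W^SO − W^NE = 334.06.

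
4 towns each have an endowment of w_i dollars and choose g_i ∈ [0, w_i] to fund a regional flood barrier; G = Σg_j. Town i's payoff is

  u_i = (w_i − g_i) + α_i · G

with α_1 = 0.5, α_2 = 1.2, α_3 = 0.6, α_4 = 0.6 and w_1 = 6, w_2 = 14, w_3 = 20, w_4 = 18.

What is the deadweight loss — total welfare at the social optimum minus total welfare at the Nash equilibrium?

83.6

∂u_i/∂g_i = α_i − 1, so town i contributes w_i if α_i > 1, else 0.
α_i > 1 for i ∈ {2}; NE contributions (0, 14, 0, 0), G = 14.
W^NE = Σw_i − G^NE + (Σα_i)·G^NE = 58 + 1.9·14 = 84.6.
Planner: ∂(Σu_j)/∂g_i = Σα_j − 1 = 1.9 > 0, so everyone contributes w_i; G^SO = 58, W^SO = 58 + 1.9·58 = 168.2.
Deadweight loss = 83.6.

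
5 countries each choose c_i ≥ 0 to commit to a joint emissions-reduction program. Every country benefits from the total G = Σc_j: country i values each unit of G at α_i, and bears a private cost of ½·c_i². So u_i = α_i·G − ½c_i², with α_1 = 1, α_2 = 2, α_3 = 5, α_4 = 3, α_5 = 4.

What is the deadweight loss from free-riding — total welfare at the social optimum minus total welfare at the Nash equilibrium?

365

Country i's FOC: ∂u_i/∂c_i = α_i − c_i = 0, so c_i* = α_i.
NE contributions = (1, 2, 5, 3, 4); G = 15.
W^NE = (Σα)·G − ½Σα_i² = 15² − ½·55 = 197.5.
Planner sets c_i = Σα_j = 15 for every i, so G^SO = 5·15 = 75.
W^SO = (Σα)·G^SO − ½·5·(Σα)² = (5/2)·15² = 562.5.
Deadweight loss = W^SO − W^NE = 365.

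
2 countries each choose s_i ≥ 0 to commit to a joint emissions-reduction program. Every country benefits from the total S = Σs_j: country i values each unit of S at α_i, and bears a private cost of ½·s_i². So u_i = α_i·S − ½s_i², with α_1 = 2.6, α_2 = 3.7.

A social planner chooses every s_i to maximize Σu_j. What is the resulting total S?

Planner FOC: ∂(Σu_j)/∂s_i = (Σα_j) − s_i = 0, so s_i^SO = Σα_j = 6.3 for every i; S^SO = 12.6.

12.6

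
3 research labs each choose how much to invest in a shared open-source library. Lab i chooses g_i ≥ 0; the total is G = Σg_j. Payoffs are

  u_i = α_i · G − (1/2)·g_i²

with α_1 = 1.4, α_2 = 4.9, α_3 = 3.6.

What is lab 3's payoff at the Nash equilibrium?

29.16

Lab i's FOC: ∂u_i/∂g_i = α_i − g_i = 0, so g_i* = α_i.
NE contributions = (1.4, 4.9, 3.6); G = 9.9.
u_3 = α_3·G − ½·(g_3)² = 3.6·9.9 − ½·3.6² = 29.16.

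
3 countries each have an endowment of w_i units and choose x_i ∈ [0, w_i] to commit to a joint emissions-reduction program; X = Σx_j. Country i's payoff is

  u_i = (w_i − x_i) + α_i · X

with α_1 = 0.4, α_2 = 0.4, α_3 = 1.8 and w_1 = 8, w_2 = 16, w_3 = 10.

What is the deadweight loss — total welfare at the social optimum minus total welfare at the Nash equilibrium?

38.4

∂u_i/∂x_i = α_i − 1, so country i contributes w_i if α_i > 1, else 0.
α_i > 1 for i ∈ {3}; NE contributions (0, 0, 10), X = 10.
W^NE = Σw_i − X^NE + (Σα_i)·X^NE = 34 + 1.6·10 = 50.
Planner: ∂(Σu_j)/∂x_i = Σα_j − 1 = 1.6 > 0, so everyone contributes w_i; X^SO = 34, W^SO = 34 + 1.6·34 = 88.4.
Deadweight loss = 38.4.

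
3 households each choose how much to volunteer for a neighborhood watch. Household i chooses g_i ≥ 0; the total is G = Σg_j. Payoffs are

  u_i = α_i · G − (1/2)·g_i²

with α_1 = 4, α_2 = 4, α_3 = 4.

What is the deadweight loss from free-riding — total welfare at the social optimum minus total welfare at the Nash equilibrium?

Household i's FOC: ∂u_i/∂g_i = α_i − g_i = 0, so g_i* = α_i.
NE contributions = (4, 4, 4); G = 12.
W^NE = (Σα)·G − ½Σα_i² = 12² − ½·48 = 120.
Planner sets g_i = Σα_j = 12 for every i, so G^SO = 3·12 = 36.
W^SO = (Σα)·G^SO − ½·3·(Σα)² = (3/2)·12² = 216.
Deadweight loss = W^SO − W^NE = 96.

96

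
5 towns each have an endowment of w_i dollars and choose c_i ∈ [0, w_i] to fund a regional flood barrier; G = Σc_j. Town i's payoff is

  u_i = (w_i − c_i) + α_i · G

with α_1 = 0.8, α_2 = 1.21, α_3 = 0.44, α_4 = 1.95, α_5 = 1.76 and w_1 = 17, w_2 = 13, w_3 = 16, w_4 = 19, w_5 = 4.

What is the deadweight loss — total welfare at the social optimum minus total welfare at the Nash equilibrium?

170.28

∂u_i/∂c_i = α_i − 1, so town i contributes w_i if α_i > 1, else 0.
α_i > 1 for i ∈ {2, 4, 5}; NE contributions (0, 13, 0, 19, 4), G = 36.
W^NE = Σw_i − G^NE + (Σα_i)·G^NE = 69 + 5.16·36 = 254.76.
Planner: ∂(Σu_j)/∂c_i = Σα_j − 1 = 5.16 > 0, so everyone contributes w_i; G^SO = 69, W^SO = 69 + 5.16·69 = 425.04.
Deadweight loss = 170.28.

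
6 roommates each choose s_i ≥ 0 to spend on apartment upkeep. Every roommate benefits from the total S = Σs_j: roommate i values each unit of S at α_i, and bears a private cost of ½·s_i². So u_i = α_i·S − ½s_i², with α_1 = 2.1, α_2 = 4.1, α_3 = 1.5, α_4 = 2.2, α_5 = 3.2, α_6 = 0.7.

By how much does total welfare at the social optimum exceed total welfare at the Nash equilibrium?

Roommate i's FOC: ∂u_i/∂s_i = α_i − s_i = 0, so s_i* = α_i.
NE contributions = (2.1, 4.1, 1.5, 2.2, 3.2, 0.7); S = 13.8.
W^NE = (Σα)·S − ½Σα_i² = 13.8² − ½·39.04 = 170.92.
Planner sets s_i = Σα_j = 13.8 for every i, so S^SO = 6·13.8 = 82.8.
W^SO = (Σα)·S^SO − ½·6·(Σα)² = (6/2)·13.8² = 571.32.
Deadweight loss = W^SO − W^NE = 400.4.

400.4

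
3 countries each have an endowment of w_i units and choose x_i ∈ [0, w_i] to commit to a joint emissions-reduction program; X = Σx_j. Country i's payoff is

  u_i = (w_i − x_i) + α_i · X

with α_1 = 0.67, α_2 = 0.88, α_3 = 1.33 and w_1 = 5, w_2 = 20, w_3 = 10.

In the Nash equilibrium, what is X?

∂u_i/∂x_i = α_i − 1, so country i contributes w_i if α_i > 1, else 0.
α_i > 1 for i ∈ {3}; NE contributions (0, 0, 10), X = 10.

10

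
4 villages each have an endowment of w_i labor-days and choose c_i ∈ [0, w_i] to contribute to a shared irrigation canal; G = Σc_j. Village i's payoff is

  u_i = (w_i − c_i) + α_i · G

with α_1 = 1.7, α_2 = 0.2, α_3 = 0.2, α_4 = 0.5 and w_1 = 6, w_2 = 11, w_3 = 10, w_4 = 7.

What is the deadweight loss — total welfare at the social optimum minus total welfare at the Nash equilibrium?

44.8

∂u_i/∂c_i = α_i − 1, so village i contributes w_i if α_i > 1, else 0.
α_i > 1 for i ∈ {1}; NE contributions (6, 0, 0, 0), G = 6.
W^NE = Σw_i − G^NE + (Σα_i)·G^NE = 34 + 1.6·6 = 43.6.
Planner: ∂(Σu_j)/∂c_i = Σα_j − 1 = 1.6 > 0, so everyone contributes w_i; G^SO = 34, W^SO = 34 + 1.6·34 = 88.4.
Deadweight loss = 44.8.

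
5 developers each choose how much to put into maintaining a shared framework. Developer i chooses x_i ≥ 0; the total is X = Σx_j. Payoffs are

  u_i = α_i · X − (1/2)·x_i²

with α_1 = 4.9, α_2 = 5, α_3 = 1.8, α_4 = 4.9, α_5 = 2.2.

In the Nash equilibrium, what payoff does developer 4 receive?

80.115

Developer i's FOC: ∂u_i/∂x_i = α_i − x_i = 0, so x_i* = α_i.
NE contributions = (4.9, 5, 1.8, 4.9, 2.2); X = 18.8.
u_4 = α_4·X − ½·(x_4)² = 4.9·18.8 − ½·4.9² = 80.115.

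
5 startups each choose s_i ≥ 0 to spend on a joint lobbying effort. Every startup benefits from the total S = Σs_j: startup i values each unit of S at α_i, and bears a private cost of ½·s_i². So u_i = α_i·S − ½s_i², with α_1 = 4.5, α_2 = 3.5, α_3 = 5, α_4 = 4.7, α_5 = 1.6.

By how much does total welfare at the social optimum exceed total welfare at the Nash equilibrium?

Startup i's FOC: ∂u_i/∂s_i = α_i − s_i = 0, so s_i* = α_i.
NE contributions = (4.5, 3.5, 5, 4.7, 1.6); S = 19.3.
W^NE = (Σα)·S − ½Σα_i² = 19.3² − ½·82.15 = 331.415.
Planner sets s_i = Σα_j = 19.3 for every i, so S^SO = 5·19.3 = 96.5.
W^SO = (Σα)·S^SO − ½·5·(Σα)² = (5/2)·19.3² = 931.225.
Deadweight loss = W^SO − W^NE = 599.81.

599.81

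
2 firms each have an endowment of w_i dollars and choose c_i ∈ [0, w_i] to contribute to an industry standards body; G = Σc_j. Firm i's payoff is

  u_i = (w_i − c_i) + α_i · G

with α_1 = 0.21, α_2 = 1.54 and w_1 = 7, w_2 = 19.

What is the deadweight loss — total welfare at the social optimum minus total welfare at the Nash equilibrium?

5.25

∂u_i/∂c_i = α_i − 1, so firm i contributes w_i if α_i > 1, else 0.
α_i > 1 for i ∈ {2}; NE contributions (0, 19), G = 19.
W^NE = Σw_i − G^NE + (Σα_i)·G^NE = 26 + 0.75·19 = 40.25.
Planner: ∂(Σu_j)/∂c_i = Σα_j − 1 = 0.75 > 0, so everyone contributes w_i; G^SO = 26, W^SO = 26 + 0.75·26 = 45.5.
Deadweight loss = 5.25.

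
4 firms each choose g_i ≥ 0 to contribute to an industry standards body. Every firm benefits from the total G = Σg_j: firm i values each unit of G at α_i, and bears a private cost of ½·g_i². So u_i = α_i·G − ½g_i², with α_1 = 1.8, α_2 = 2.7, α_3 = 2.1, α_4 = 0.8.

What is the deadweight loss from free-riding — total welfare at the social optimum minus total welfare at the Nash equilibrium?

Firm i's FOC: ∂u_i/∂g_i = α_i − g_i = 0, so g_i* = α_i.
NE contributions = (1.8, 2.7, 2.1, 0.8); G = 7.4.
W^NE = (Σα)·G − ½Σα_i² = 7.4² − ½·15.58 = 46.97.
Planner sets g_i = Σα_j = 7.4 for every i, so G^SO = 4·7.4 = 29.6.
W^SO = (Σα)·G^SO − ½·4·(Σα)² = (4/2)·7.4² = 109.52.
Deadweight loss = W^SO − W^NE = 62.55.

62.55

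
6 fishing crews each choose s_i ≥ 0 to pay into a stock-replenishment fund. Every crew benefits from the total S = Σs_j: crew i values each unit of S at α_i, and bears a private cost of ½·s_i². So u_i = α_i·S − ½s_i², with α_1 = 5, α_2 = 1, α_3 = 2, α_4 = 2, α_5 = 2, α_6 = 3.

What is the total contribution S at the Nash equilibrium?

Crew i's FOC: ∂u_i/∂s_i = α_i − s_i = 0, so s_i* = α_i.
NE contributions = (5, 1, 2, 2, 2, 3); S = 15.

15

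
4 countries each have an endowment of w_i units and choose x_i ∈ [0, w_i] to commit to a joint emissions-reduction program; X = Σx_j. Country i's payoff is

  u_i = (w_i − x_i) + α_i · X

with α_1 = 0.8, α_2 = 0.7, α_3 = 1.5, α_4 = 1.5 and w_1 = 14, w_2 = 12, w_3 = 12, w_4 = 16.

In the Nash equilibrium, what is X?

28

∂u_i/∂x_i = α_i − 1, so country i contributes w_i if α_i > 1, else 0.
α_i > 1 for i ∈ {3, 4}; NE contributions (0, 0, 12, 16), X = 28.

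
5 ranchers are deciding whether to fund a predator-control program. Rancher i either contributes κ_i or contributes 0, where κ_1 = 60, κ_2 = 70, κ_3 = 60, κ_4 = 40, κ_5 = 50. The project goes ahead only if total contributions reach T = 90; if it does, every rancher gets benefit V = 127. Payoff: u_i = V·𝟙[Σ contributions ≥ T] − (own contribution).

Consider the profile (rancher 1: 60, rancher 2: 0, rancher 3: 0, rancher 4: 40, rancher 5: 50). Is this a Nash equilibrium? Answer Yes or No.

Total = 150 ≥ 90: provided.
Rancher 1 (pledges 60, payoff 67): dropping to 0 → total 90, payoff 127. Profitable deviation.

No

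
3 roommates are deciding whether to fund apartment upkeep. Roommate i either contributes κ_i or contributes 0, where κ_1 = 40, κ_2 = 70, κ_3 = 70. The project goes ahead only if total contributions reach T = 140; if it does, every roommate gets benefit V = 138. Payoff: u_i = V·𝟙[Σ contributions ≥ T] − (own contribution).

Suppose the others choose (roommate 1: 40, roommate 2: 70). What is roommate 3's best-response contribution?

Others' total = 110. Contributing 70 brings total to 180 ≥ 140: gain V − κ_3 = 68.
Best response: 70.

70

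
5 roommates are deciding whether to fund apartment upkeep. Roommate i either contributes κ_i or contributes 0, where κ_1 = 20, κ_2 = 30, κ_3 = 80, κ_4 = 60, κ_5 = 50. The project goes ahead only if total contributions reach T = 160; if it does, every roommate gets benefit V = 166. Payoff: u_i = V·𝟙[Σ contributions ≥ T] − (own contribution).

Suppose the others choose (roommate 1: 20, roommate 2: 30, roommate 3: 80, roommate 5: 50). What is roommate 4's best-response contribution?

Others' total = 180 ≥ 160; contributing adds cost 60 for no extra benefit.
Best response: 0.

0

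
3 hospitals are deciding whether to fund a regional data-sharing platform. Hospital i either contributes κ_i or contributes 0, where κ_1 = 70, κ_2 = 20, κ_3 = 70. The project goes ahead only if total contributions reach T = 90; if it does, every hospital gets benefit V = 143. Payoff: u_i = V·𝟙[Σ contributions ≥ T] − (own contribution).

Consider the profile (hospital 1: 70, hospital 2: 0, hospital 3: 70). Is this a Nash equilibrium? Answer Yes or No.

Yes

Total = 140 ≥ 90: provided.
Hospital 1 (pledges 70, payoff 73): dropping to 0 → total 70, payoff 0. No gain.
Hospital 2 (pledges 0, payoff 143): pledging 20 → total 160, payoff 123. No gain.
Hospital 3 (pledges 70, payoff 73): dropping to 0 → total 70, payoff 0. No gain.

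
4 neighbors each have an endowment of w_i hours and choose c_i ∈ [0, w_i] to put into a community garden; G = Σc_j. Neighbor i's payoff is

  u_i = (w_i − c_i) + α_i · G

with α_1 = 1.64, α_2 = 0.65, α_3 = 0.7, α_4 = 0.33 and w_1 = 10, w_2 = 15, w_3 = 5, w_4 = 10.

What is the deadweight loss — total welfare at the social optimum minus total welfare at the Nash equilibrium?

69.6

∂u_i/∂c_i = α_i − 1, so neighbor i contributes w_i if α_i > 1, else 0.
α_i > 1 for i ∈ {1}; NE contributions (10, 0, 0, 0), G = 10.
W^NE = Σw_i − G^NE + (Σα_i)·G^NE = 40 + 2.32·10 = 63.2.
Planner: ∂(Σu_j)/∂c_i = Σα_j − 1 = 2.32 > 0, so everyone contributes w_i; G^SO = 40, W^SO = 40 + 2.32·40 = 132.8.
Deadweight loss = 69.6.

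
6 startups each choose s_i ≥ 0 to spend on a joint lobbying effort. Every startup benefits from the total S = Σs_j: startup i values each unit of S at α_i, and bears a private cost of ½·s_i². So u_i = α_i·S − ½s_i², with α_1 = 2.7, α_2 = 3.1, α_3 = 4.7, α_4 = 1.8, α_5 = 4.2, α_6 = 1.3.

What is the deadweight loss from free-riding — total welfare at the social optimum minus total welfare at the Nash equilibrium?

664.46

Startup i's FOC: ∂u_i/∂s_i = α_i − s_i = 0, so s_i* = α_i.
NE contributions = (2.7, 3.1, 4.7, 1.8, 4.2, 1.3); S = 17.8.
W^NE = (Σα)·S − ½Σα_i² = 17.8² − ½·61.56 = 286.06.
Planner sets s_i = Σα_j = 17.8 for every i, so S^SO = 6·17.8 = 106.8.
W^SO = (Σα)·S^SO − ½·6·(Σα)² = (6/2)·17.8² = 950.52.
Deadweight loss = W^SO − W^NE = 664.46.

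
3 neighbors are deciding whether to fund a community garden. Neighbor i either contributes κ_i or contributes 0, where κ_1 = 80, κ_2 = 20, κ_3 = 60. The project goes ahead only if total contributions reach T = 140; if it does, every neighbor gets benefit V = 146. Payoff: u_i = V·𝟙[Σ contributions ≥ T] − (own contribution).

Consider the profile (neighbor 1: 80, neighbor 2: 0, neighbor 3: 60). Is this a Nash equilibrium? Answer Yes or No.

Yes

Total = 140 ≥ 140: provided.
Neighbor 1 (pledges 80, payoff 66): dropping to 0 → total 60, payoff 0. No gain.
Neighbor 2 (pledges 0, payoff 146): pledging 20 → total 160, payoff 126. No gain.
Neighbor 3 (pledges 60, payoff 86): dropping to 0 → total 80, payoff 0. No gain.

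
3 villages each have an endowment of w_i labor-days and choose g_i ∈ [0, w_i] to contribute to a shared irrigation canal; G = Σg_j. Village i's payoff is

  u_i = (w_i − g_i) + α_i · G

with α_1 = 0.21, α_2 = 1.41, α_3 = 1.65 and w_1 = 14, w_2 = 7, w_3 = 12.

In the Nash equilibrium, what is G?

∂u_i/∂g_i = α_i − 1, so village i contributes w_i if α_i > 1, else 0.
α_i > 1 for i ∈ {2, 3}; NE contributions (0, 7, 12), G = 19.

19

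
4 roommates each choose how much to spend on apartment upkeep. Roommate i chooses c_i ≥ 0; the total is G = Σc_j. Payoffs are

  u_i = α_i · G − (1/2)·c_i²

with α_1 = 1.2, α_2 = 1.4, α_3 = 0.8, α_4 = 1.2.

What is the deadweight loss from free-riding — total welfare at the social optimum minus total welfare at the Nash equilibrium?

23.9

Roommate i's FOC: ∂u_i/∂c_i = α_i − c_i = 0, so c_i* = α_i.
NE contributions = (1.2, 1.4, 0.8, 1.2); G = 4.6.
W^NE = (Σα)·G − ½Σα_i² = 4.6² − ½·5.48 = 18.42.
Planner sets c_i = Σα_j = 4.6 for every i, so G^SO = 4·4.6 = 18.4.
W^SO = (Σα)·G^SO − ½·4·(Σα)² = (4/2)·4.6² = 42.32.
Deadweight loss = W^SO − W^NE = 23.9.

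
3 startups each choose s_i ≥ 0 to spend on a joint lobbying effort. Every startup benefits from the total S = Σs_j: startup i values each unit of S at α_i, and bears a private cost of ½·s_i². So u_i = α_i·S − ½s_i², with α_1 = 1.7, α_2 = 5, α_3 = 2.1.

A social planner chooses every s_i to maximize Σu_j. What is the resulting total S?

26.4

Planner FOC: ∂(Σu_j)/∂s_i = (Σα_j) − s_i = 0, so s_i^SO = Σα_j = 8.8 for every i; S^SO = 26.4.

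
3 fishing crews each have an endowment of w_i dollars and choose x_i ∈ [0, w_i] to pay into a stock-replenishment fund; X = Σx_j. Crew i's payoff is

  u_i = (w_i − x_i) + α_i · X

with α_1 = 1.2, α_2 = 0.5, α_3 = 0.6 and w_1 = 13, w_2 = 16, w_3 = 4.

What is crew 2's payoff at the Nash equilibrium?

∂u_i/∂x_i = α_i − 1, so crew i contributes w_i if α_i > 1, else 0.
α_i > 1 for i ∈ {1}; NE contributions (13, 0, 0), X = 13.
u_2 = (16 − 0) + 0.5·13 = 22.5.

22.5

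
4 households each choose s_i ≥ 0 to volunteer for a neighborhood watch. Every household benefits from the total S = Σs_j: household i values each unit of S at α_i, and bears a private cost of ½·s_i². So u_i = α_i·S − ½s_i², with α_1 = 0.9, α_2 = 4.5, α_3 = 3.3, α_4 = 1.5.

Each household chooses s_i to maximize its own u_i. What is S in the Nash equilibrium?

Household i's FOC: ∂u_i/∂s_i = α_i − s_i = 0, so s_i* = α_i.
NE contributions = (0.9, 4.5, 3.3, 1.5); S = 10.2.

10.2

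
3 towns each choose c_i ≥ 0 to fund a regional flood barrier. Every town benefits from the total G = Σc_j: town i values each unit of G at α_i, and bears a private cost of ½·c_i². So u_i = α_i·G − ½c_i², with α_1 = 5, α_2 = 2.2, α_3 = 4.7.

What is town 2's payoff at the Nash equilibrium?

23.76

Town i's FOC: ∂u_i/∂c_i = α_i − c_i = 0, so c_i* = α_i.
NE contributions = (5, 2.2, 4.7); G = 11.9.
u_2 = α_2·G − ½·(c_2)² = 2.2·11.9 − ½·2.2² = 23.76.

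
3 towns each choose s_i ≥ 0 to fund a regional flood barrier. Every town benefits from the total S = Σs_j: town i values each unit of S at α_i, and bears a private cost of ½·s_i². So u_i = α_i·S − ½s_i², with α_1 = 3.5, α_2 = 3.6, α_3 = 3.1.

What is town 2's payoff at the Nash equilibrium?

30.24

Town i's FOC: ∂u_i/∂s_i = α_i − s_i = 0, so s_i* = α_i.
NE contributions = (3.5, 3.6, 3.1); S = 10.2.
u_2 = α_2·S − ½·(s_2)² = 3.6·10.2 − ½·3.6² = 30.24.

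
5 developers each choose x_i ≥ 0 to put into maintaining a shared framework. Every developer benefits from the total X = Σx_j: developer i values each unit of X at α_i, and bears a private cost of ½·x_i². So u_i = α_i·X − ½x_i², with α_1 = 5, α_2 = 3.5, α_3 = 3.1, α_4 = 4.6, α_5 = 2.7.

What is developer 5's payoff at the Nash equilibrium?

Developer i's FOC: ∂u_i/∂x_i = α_i − x_i = 0, so x_i* = α_i.
NE contributions = (5, 3.5, 3.1, 4.6, 2.7); X = 18.9.
u_5 = α_5·X − ½·(x_5)² = 2.7·18.9 − ½·2.7² = 47.385.

47.385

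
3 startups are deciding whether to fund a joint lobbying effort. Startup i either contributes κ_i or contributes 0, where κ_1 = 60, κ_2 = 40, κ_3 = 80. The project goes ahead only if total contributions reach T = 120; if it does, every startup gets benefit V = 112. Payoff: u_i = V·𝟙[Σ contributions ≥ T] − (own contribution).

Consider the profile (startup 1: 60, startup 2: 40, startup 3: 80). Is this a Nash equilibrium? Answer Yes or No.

Total = 180 ≥ 120: provided.
Startup 1 (pledges 60, payoff 52): dropping to 0 → total 120, payoff 112. Profitable deviation.

No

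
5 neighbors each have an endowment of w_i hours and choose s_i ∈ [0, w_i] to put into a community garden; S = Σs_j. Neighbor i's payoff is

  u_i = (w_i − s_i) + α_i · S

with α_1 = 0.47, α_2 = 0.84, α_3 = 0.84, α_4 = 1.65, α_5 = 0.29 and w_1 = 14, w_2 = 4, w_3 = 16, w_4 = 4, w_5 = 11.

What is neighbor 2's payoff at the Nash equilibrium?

7.36

∂u_i/∂s_i = α_i − 1, so neighbor i contributes w_i if α_i > 1, else 0.
α_i > 1 for i ∈ {4}; NE contributions (0, 0, 0, 4, 0), S = 4.
u_2 = (4 − 0) + 0.84·4 = 7.36.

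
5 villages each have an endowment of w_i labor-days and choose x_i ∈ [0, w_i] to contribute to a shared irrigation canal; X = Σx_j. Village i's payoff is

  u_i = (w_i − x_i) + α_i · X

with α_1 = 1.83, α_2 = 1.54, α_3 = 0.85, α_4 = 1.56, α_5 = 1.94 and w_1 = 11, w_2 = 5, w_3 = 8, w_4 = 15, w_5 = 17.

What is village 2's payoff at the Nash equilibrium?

73.92

∂u_i/∂x_i = α_i − 1, so village i contributes w_i if α_i > 1, else 0.
α_i > 1 for i ∈ {1, 2, 4, 5}; NE contributions (11, 5, 0, 15, 17), X = 48.
u_2 = (5 − 5) + 1.54·48 = 73.92.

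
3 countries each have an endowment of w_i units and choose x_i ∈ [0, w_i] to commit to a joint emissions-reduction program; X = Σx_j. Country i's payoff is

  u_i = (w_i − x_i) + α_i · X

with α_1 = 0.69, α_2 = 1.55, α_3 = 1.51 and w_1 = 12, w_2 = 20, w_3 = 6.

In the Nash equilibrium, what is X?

26

∂u_i/∂x_i = α_i − 1, so country i contributes w_i if α_i > 1, else 0.
α_i > 1 for i ∈ {2, 3}; NE contributions (0, 20, 6), X = 26.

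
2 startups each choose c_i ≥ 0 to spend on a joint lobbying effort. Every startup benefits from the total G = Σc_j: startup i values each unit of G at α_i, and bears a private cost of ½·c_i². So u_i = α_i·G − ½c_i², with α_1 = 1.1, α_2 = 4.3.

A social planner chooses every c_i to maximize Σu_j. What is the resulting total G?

Planner FOC: ∂(Σu_j)/∂c_i = (Σα_j) − c_i = 0, so c_i^SO = Σα_j = 5.4 for every i; G^SO = 10.8.

10.8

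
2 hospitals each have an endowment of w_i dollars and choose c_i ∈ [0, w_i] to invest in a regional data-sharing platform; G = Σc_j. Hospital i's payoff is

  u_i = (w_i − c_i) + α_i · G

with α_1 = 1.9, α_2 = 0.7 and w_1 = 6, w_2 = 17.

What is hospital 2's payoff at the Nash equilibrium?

21.2

∂u_i/∂c_i = α_i − 1, so hospital i contributes w_i if α_i > 1, else 0.
α_i > 1 for i ∈ {1}; NE contributions (6, 0), G = 6.
u_2 = (17 − 0) + 0.7·6 = 21.2.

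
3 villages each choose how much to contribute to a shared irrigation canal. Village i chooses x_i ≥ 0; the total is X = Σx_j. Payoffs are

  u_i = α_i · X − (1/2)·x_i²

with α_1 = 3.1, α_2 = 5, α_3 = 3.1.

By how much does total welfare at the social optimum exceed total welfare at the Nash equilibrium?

Village i's FOC: ∂u_i/∂x_i = α_i − x_i = 0, so x_i* = α_i.
NE contributions = (3.1, 5, 3.1); X = 11.2.
W^NE = (Σα)·X − ½Σα_i² = 11.2² − ½·44.22 = 103.33.
Planner sets x_i = Σα_j = 11.2 for every i, so X^SO = 3·11.2 = 33.6.
W^SO = (Σα)·X^SO − ½·3·(Σα)² = (3/2)·11.2² = 188.16.
Deadweight loss = W^SO − W^NE = 84.83.

84.83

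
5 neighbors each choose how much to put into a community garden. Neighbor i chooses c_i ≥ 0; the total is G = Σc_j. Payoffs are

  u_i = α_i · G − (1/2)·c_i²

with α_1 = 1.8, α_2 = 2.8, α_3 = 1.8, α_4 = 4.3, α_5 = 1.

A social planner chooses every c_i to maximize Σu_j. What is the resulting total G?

Planner FOC: ∂(Σu_j)/∂c_i = (Σα_j) − c_i = 0, so c_i^SO = Σα_j = 11.7 for every i; G^SO = 58.5.

58.5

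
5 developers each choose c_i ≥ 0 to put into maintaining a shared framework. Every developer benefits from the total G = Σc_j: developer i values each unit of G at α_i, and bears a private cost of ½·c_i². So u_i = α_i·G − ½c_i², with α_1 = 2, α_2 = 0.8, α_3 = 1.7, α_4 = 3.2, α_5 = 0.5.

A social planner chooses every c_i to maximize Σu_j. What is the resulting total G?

41

Planner FOC: ∂(Σu_j)/∂c_i = (Σα_j) − c_i = 0, so c_i^SO = Σα_j = 8.2 for every i; G^SO = 41.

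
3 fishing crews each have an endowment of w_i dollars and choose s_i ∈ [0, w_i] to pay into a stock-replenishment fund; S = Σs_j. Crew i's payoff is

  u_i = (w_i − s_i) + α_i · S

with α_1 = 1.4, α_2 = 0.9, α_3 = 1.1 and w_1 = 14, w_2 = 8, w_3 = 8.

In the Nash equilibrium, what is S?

22

∂u_i/∂s_i = α_i − 1, so crew i contributes w_i if α_i > 1, else 0.
α_i > 1 for i ∈ {1, 3}; NE contributions (14, 0, 8), S = 22.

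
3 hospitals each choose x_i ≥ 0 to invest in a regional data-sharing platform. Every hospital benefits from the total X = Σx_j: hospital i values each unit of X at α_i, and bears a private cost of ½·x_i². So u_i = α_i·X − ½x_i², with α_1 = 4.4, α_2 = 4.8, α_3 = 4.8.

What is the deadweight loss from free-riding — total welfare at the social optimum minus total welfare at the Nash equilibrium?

130.72

Hospital i's FOC: ∂u_i/∂x_i = α_i − x_i = 0, so x_i* = α_i.
NE contributions = (4.4, 4.8, 4.8); X = 14.
W^NE = (Σα)·X − ½Σα_i² = 14² − ½·65.44 = 163.28.
Planner sets x_i = Σα_j = 14 for every i, so X^SO = 3·14 = 42.
W^SO = (Σα)·X^SO − ½·3·(Σα)² = (3/2)·14² = 294.
Deadweight loss = W^SO − W^NE = 130.72.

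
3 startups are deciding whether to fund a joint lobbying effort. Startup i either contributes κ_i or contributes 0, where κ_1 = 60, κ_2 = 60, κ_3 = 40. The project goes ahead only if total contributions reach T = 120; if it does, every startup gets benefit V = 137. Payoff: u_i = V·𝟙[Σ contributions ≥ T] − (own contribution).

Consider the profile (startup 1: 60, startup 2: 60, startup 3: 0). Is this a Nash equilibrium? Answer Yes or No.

Total = 120 ≥ 120: provided.
Startup 1 (pledges 60, payoff 77): dropping to 0 → total 60, payoff 0. No gain.
Startup 2 (pledges 60, payoff 77): dropping to 0 → total 60, payoff 0. No gain.
Startup 3 (pledges 0, payoff 137): pledging 40 → total 160, payoff 97. No gain.

Yes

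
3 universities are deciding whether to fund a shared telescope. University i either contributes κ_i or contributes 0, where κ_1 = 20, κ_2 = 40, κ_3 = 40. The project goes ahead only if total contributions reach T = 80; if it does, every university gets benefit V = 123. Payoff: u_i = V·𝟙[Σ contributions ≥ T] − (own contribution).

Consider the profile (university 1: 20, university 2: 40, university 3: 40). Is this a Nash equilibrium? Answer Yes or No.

No

Total = 100 ≥ 80: provided.
University 1 (pledges 20, payoff 103): dropping to 0 → total 80, payoff 123. Profitable deviation.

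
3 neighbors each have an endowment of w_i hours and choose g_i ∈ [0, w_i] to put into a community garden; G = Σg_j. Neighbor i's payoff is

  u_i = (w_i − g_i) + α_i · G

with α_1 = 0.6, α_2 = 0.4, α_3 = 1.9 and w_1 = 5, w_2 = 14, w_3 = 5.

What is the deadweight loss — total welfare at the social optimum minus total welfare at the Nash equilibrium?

∂u_i/∂g_i = α_i − 1, so neighbor i contributes w_i if α_i > 1, else 0.
α_i > 1 for i ∈ {3}; NE contributions (0, 0, 5), G = 5.
W^NE = Σw_i − G^NE + (Σα_i)·G^NE = 24 + 1.9·5 = 33.5.
Planner: ∂(Σu_j)/∂g_i = Σα_j − 1 = 1.9 > 0, so everyone contributes w_i; G^SO = 24, W^SO = 24 + 1.9·24 = 69.6.
Deadweight loss = 36.1.

36.1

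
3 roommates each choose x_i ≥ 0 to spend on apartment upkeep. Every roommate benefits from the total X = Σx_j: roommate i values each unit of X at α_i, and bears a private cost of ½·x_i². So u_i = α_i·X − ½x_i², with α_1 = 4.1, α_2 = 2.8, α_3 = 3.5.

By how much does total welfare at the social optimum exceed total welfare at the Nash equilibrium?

Roommate i's FOC: ∂u_i/∂x_i = α_i − x_i = 0, so x_i* = α_i.
NE contributions = (4.1, 2.8, 3.5); X = 10.4.
W^NE = (Σα)·X − ½Σα_i² = 10.4² − ½·36.9 = 89.71.
Planner sets x_i = Σα_j = 10.4 for every i, so X^SO = 3·10.4 = 31.2.
W^SO = (Σα)·X^SO − ½·3·(Σα)² = (3/2)·10.4² = 162.24.
Deadweight loss = W^SO − W^NE = 72.53.

72.53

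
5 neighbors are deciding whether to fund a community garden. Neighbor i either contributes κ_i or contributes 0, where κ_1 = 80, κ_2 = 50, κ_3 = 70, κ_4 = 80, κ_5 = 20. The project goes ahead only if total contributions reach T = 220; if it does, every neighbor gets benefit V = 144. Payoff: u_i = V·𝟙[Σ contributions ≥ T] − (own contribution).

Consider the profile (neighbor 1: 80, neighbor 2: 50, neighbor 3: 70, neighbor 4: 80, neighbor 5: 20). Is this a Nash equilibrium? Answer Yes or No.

No

Total = 300 ≥ 220: provided.
Neighbor 1 (pledges 80, payoff 64): dropping to 0 → total 220, payoff 144. Profitable deviation.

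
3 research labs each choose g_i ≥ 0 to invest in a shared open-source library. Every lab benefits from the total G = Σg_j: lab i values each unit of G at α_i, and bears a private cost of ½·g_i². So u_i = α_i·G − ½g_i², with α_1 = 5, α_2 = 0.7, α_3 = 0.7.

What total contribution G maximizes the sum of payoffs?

Planner FOC: ∂(Σu_j)/∂g_i = (Σα_j) − g_i = 0, so g_i^SO = Σα_j = 6.4 for every i; G^SO = 19.2.

19.2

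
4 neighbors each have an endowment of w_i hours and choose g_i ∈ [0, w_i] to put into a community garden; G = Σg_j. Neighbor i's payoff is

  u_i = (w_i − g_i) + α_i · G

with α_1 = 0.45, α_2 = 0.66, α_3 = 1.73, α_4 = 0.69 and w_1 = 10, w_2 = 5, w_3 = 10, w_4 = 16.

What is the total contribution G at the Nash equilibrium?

∂u_i/∂g_i = α_i − 1, so neighbor i contributes w_i if α_i > 1, else 0.
α_i > 1 for i ∈ {3}; NE contributions (0, 0, 10, 0), G = 10.

10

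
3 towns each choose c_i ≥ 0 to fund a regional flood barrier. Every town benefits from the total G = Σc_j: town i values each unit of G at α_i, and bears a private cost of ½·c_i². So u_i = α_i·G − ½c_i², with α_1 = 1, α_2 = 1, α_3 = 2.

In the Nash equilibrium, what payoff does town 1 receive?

Town i's FOC: ∂u_i/∂c_i = α_i − c_i = 0, so c_i* = α_i.
NE contributions = (1, 1, 2); G = 4.
u_1 = α_1·G − ½·(c_1)² = 1·4 − ½·1² = 3.5.

3.5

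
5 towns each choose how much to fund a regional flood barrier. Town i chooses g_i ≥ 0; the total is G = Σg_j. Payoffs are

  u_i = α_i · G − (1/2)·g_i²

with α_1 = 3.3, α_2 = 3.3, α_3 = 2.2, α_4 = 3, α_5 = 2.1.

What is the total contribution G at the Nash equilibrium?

Town i's FOC: ∂u_i/∂g_i = α_i − g_i = 0, so g_i* = α_i.
NE contributions = (3.3, 3.3, 2.2, 3, 2.1); G = 13.9.

13.9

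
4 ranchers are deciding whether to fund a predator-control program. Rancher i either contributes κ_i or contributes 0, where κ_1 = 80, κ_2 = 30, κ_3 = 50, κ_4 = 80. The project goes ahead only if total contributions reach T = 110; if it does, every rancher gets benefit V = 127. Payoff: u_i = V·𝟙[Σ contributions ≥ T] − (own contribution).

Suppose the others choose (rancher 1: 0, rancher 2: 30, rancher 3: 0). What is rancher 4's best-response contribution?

80

Others' total = 30. Contributing 80 brings total to 110 ≥ 110: gain V − κ_4 = 47.
Best response: 80.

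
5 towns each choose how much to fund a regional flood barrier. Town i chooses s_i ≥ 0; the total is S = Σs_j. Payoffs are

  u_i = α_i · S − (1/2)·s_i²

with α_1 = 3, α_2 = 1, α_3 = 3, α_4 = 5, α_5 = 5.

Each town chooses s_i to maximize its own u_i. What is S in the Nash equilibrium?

Town i's FOC: ∂u_i/∂s_i = α_i − s_i = 0, so s_i* = α_i.
NE contributions = (3, 1, 3, 5, 5); S = 17.

17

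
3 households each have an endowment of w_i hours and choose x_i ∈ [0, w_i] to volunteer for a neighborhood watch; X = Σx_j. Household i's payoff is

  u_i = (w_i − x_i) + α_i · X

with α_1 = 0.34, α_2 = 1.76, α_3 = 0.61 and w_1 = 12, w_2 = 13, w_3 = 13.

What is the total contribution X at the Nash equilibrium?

∂u_i/∂x_i = α_i − 1, so household i contributes w_i if α_i > 1, else 0.
α_i > 1 for i ∈ {2}; NE contributions (0, 13, 0), X = 13.

13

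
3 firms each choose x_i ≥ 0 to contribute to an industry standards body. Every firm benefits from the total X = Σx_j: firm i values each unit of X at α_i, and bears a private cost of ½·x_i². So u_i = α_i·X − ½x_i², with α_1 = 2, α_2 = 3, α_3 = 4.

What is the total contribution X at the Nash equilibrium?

Firm i's FOC: ∂u_i/∂x_i = α_i − x_i = 0, so x_i* = α_i.
NE contributions = (2, 3, 4); X = 9.

9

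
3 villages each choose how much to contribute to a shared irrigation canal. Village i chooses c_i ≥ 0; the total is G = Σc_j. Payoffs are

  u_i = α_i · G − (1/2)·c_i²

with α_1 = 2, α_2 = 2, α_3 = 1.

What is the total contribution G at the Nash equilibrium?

5

Village i's FOC: ∂u_i/∂c_i = α_i − c_i = 0, so c_i* = α_i.
NE contributions = (2, 2, 1); G = 5.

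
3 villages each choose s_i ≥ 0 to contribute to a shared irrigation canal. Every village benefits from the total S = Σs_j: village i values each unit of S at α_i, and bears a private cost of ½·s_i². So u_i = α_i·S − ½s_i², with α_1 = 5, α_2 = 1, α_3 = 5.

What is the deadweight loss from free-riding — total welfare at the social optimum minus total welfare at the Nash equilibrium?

Village i's FOC: ∂u_i/∂s_i = α_i − s_i = 0, so s_i* = α_i.
NE contributions = (5, 1, 5); S = 11.
W^NE = (Σα)·S − ½Σα_i² = 11² − ½·51 = 95.5.
Planner sets s_i = Σα_j = 11 for every i, so S^SO = 3·11 = 33.
W^SO = (Σα)·S^SO − ½·3·(Σα)² = (3/2)·11² = 181.5.
Deadweight loss = W^SO − W^NE = 86.

86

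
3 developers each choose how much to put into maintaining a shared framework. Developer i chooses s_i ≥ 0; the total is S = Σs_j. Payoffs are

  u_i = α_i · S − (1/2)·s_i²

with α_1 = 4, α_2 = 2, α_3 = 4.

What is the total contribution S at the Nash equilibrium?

10

Developer i's FOC: ∂u_i/∂s_i = α_i − s_i = 0, so s_i* = α_i.
NE contributions = (4, 2, 4); S = 10.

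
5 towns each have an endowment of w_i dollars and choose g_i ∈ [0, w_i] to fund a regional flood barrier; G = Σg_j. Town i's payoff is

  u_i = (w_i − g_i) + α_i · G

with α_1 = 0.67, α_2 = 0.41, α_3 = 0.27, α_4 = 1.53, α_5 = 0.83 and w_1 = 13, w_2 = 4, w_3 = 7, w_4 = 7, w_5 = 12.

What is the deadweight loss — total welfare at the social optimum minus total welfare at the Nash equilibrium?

∂u_i/∂g_i = α_i − 1, so town i contributes w_i if α_i > 1, else 0.
α_i > 1 for i ∈ {4}; NE contributions (0, 0, 0, 7, 0), G = 7.
W^NE = Σw_i − G^NE + (Σα_i)·G^NE = 43 + 2.71·7 = 61.97.
Planner: ∂(Σu_j)/∂g_i = Σα_j − 1 = 2.71 > 0, so everyone contributes w_i; G^SO = 43, W^SO = 43 + 2.71·43 = 159.53.
Deadweight loss = 97.56.

97.56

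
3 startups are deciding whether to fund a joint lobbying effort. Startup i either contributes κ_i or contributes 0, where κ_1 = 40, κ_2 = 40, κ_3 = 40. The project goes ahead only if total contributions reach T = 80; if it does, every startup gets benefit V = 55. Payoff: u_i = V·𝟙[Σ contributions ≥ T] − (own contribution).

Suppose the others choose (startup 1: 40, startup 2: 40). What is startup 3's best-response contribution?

0

Others' total = 80 ≥ 80; contributing adds cost 40 for no extra benefit.
Best response: 0.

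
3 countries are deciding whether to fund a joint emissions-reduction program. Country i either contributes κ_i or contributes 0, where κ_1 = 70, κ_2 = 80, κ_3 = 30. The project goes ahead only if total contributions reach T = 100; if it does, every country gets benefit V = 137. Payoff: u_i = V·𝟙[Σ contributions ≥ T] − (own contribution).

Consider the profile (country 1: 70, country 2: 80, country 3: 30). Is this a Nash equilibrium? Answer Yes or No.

No

Total = 180 ≥ 100: provided.
Country 1 (pledges 70, payoff 67): dropping to 0 → total 110, payoff 137. Profitable deviation.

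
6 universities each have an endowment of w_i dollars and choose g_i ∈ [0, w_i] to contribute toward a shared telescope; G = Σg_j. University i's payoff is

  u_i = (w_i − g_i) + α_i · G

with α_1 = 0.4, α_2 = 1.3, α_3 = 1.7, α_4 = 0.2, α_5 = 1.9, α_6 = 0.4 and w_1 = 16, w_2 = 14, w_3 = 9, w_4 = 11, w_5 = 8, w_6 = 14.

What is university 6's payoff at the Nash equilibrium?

∂u_i/∂g_i = α_i − 1, so university i contributes w_i if α_i > 1, else 0.
α_i > 1 for i ∈ {2, 3, 5}; NE contributions (0, 14, 9, 0, 8, 0), G = 31.
u_6 = (14 − 0) + 0.4·31 = 26.4.

26.4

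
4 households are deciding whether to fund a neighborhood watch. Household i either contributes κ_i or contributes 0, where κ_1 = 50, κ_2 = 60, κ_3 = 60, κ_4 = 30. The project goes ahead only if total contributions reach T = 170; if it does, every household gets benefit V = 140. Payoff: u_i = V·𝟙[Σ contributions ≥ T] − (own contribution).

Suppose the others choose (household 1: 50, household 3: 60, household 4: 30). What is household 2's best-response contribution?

60

Others' total = 140. Contributing 60 brings total to 200 ≥ 170: gain V − κ_2 = 80.
Best response: 60.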